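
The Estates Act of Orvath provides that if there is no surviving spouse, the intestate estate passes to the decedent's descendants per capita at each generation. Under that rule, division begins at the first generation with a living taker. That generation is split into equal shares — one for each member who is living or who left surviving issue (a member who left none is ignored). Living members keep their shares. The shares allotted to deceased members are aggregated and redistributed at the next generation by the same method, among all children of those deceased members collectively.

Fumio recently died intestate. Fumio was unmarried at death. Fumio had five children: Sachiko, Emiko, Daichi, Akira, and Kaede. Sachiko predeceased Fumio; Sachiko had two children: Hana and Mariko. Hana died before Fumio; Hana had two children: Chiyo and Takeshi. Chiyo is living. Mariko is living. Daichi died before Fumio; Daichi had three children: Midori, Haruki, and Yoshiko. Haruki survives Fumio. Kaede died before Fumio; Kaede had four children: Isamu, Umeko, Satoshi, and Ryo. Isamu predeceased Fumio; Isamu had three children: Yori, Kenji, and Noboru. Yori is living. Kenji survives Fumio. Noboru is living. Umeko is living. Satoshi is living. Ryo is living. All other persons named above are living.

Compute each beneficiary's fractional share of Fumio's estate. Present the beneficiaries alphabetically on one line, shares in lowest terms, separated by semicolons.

Akira 1/5; Chiyo 2/75; Emiko 1/5; Haruki 1/15; Kenji 2/75; Mariko 1/15; Midori 1/15; Noboru 2/75; Ryo 1/15; Satoshi 1/15; Takeshi 2/75; Umeko 1/15; Yori 2/75; Yoshiko 1/15

There is no surviving spouse, so the entire estate passes to Fumio's descendants per capita at each generation.
At generation 1 (Sachiko, Emiko, Daichi, Akira, Kaede) there are 5 shares of (1)/5 = 1/5 each.
Living: Emiko and Akira — each takes 1/5.
Deceased: Sachiko, Daichi, and Kaede. Their combined 3/5 is pooled and carried to generation 2.
At generation 2 (Hana, Mariko, Midori, Haruki, Yoshiko, Isamu, Umeko, Satoshi, Ryo) there are 9 shares of (3/5)/9 = 1/15 each.
Living: Mariko, Midori, Haruki, Yoshiko, Umeko, Satoshi, and Ryo — each takes 1/15.
Deceased: Hana and Isamu. Their combined 2/15 is pooled and carried to generation 3.
At generation 3 (Chiyo, Takeshi, Yori, Kenji, Noboru) there are 5 shares of (2/15)/5 = 2/75 each.
Living: Chiyo, Takeshi, Yori, Kenji, and Noboru — each takes 2/75.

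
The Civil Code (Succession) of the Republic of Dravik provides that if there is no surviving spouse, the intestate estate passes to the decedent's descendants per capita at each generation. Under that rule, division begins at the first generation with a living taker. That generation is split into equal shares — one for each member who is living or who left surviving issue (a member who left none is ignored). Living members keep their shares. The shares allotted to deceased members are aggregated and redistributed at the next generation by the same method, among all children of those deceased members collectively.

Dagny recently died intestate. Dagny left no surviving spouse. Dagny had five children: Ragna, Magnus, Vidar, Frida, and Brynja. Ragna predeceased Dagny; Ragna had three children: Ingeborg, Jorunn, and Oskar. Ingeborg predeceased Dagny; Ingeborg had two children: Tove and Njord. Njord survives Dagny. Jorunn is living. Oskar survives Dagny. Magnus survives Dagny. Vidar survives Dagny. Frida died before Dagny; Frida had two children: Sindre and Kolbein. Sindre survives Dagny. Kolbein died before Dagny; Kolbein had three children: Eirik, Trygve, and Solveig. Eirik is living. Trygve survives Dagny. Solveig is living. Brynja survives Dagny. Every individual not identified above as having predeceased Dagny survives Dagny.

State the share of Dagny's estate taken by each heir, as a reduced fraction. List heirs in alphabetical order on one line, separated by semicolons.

Brynja 1/5; Eirik 4/125; Jorunn 2/25; Magnus 1/5; Njord 4/125; Oskar 2/25; Sindre 2/25; Solveig 4/125; Tove 4/125; Trygve 4/125; Vidar 1/5

There is no surviving spouse, so the entire estate passes to Dagny's descendants per capita at each generation.
At generation 1 (Ragna, Magnus, Vidar, Frida, Brynja) there are 5 shares of (1)/5 = 1/5 each.
Living: Magnus, Vidar, and Brynja — each takes 1/5.
Deceased: Ragna and Frida. Their combined 2/5 is pooled and carried to generation 2.
At generation 2 (Ingeborg, Jorunn, Oskar, Sindre, Kolbein) there are 5 shares of (2/5)/5 = 2/25 each.
Living: Jorunn, Oskar, and Sindre — each takes 2/25.
Deceased: Ingeborg and Kolbein. Their combined 4/25 is pooled and carried to generation 3.
At generation 3 (Tove, Njord, Eirik, Trygve, Solveig) there are 5 shares of (4/25)/5 = 4/125 each.
Living: Tove, Njord, Eirik, Trygve, and Solveig — each takes 4/125.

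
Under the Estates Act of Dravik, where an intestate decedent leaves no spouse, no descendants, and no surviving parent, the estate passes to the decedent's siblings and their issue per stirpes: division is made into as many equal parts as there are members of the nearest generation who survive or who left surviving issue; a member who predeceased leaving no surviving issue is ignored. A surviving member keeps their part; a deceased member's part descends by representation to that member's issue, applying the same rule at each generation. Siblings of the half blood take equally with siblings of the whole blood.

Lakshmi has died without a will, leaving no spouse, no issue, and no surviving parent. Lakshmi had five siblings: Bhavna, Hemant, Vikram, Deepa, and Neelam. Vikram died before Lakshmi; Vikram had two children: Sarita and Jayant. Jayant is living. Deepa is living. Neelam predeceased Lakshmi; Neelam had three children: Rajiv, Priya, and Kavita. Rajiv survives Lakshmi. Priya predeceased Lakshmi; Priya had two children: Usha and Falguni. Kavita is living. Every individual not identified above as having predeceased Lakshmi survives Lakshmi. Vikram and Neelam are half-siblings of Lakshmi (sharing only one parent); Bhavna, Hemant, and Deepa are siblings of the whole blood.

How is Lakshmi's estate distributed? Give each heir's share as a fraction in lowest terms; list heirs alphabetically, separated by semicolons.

No spouse, descendants, or parent survives, so the estate passes to Lakshmi's siblings per stirpes.
Half-blood and whole-blood siblings take equally under the stated rule.
The estate is divided into 5 equal shares of 1/5 among Bhavna, Hemant, Vikram, Deepa, Neelam.
Bhavna is living and takes 1/5.
Hemant is living and takes 1/5.
Vikram predeceased; the 1/5 allotted to Vikram's branch passes to Vikram's issue by representation.
The 1/5 is divided into 2 equal shares of 1/10 among Sarita, Jayant.
Sarita is living and takes 1/10.
Jayant is living and takes 1/10.
Deepa is living and takes 1/5.
Neelam predeceased; the 1/5 allotted to Neelam's branch passes to Neelam's issue by representation.
The 1/5 is divided into 3 equal shares of 1/15 among Rajiv, Priya, Kavita.
Rajiv is living and takes 1/15.
Priya predeceased; the 1/15 allotted to Priya's branch passes to Priya's issue by representation.
The 1/15 is divided into 2 equal shares of 1/30 among Usha, Falguni.
Usha is living and takes 1/30.
Falguni is living and takes 1/30.
Kavita is living and takes 1/15.

Bhavna 1/5; Deepa 1/5; Falguni 1/30; Hemant 1/5; Jayant 1/10; Kavita 1/15; Rajiv 1/15; Sarita 1/10; Usha 1/30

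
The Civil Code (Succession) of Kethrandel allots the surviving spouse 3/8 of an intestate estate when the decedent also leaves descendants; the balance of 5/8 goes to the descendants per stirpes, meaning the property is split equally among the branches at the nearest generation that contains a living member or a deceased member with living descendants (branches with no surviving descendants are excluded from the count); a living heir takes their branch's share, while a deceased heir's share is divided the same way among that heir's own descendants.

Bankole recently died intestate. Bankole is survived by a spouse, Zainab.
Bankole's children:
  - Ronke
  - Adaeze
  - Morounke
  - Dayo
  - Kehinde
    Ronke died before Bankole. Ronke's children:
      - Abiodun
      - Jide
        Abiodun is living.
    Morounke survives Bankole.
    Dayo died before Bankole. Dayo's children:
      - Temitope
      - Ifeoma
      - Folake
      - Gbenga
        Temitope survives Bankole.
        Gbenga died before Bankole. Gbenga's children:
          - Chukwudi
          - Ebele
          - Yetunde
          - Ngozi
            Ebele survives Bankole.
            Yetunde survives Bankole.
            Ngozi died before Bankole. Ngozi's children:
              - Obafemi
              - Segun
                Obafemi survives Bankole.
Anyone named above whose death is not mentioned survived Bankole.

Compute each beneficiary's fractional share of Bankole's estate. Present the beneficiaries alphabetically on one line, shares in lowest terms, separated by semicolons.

Zainab, as surviving spouse, takes 3/8.
The remaining 5/8 passes to Bankole's descendants per stirpes.
The 5/8 is divided into 5 equal shares of 1/8 among Ronke, Adaeze, Morounke, Dayo, Kehinde.
Ronke predeceased; the 1/8 allotted to Ronke's branch passes to Ronke's issue by representation.
The 1/8 is divided into 2 equal shares of 1/16 among Abiodun, Jide.
Abiodun is living and takes 1/16.
Jide is living and takes 1/16.
Adaeze is living and takes 1/8.
Morounke is living and takes 1/8.
Dayo predeceased; the 1/8 allotted to Dayo's branch passes to Dayo's issue by representation.
The 1/8 is divided into 4 equal shares of 1/32 among Temitope, Ifeoma, Folake, Gbenga.
Temitope is living and takes 1/32.
Ifeoma is living and takes 1/32.
Folake is living and takes 1/32.
Gbenga predeceased; the 1/32 allotted to Gbenga's branch passes to Gbenga's issue by representation.
The 1/32 is divided into 4 equal shares of 1/128 among Chukwudi, Ebele, Yetunde, Ngozi.
Chukwudi is living and takes 1/128.
Ebele is living and takes 1/128.
Yetunde is living and takes 1/128.
Ngozi predeceased; the 1/128 allotted to Ngozi's branch passes to Ngozi's issue by representation.
The 1/128 is divided into 2 equal shares of 1/256 among Obafemi, Segun.
Obafemi is living and takes 1/256.
Segun is living and takes 1/256.
Kehinde is living and takes 1/8.

Abiodun 1/16; Adaeze 1/8; Chukwudi 1/128; Ebele 1/128; Folake 1/32; Ifeoma 1/32; Jide 1/16; Kehinde 1/8; Morounke 1/8; Obafemi 1/256; Segun 1/256; Temitope 1/32; Yetunde 1/128; Zainab 3/8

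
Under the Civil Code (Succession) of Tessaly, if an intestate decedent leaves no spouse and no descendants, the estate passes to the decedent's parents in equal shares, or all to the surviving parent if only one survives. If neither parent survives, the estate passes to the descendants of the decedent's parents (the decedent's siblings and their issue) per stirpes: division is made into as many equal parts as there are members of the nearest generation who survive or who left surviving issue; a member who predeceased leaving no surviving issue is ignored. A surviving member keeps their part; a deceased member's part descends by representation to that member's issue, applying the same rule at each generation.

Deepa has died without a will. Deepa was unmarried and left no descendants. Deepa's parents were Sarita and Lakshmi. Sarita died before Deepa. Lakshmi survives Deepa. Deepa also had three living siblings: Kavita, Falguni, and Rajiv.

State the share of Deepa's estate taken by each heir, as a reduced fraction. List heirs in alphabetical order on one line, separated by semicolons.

Lakshmi 1

Only one parent, Lakshmi, survives, so Lakshmi takes the entire estate. The siblings take nothing because a surviving parent has priority.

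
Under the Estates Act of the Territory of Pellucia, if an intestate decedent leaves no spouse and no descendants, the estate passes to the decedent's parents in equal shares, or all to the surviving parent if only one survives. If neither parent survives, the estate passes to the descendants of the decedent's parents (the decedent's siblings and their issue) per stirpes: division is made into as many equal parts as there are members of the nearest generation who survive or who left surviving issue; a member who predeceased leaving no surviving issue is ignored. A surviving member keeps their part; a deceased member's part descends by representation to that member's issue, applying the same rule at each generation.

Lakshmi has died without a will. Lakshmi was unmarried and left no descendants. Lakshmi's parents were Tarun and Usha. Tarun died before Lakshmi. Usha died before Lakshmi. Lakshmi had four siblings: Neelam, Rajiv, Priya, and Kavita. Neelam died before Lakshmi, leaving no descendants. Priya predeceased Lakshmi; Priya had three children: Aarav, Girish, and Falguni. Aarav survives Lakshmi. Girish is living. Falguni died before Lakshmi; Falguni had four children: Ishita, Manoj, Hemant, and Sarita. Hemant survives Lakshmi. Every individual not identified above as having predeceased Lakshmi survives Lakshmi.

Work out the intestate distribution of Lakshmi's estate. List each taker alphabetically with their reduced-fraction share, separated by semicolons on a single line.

Aarav 1/9; Girish 1/9; Hemant 1/36; Ishita 1/36; Kavita 1/3; Manoj 1/36; Rajiv 1/3; Sarita 1/36

Neither parent survives and there are no descendants, so the estate passes to Lakshmi's siblings and their issue per stirpes.
Neelam left no surviving issue, so that branch lapses and is disregarded.
The estate is divided into 3 equal shares of 1/3 among Rajiv, Priya, Kavita.
Rajiv is living and takes 1/3.
Priya predeceased; the 1/3 allotted to Priya's branch passes to Priya's issue by representation.
The 1/3 is divided into 3 equal shares of 1/9 among Aarav, Girish, Falguni.
Aarav is living and takes 1/9.
Girish is living and takes 1/9.
Falguni predeceased; the 1/9 allotted to Falguni's branch passes to Falguni's issue by representation.
The 1/9 is divided into 4 equal shares of 1/36 among Ishita, Manoj, Hemant, Sarita.
Ishita is living and takes 1/36.
Manoj is living and takes 1/36.
Hemant is living and takes 1/36.
Sarita is living and takes 1/36.
Kavita is living and takes 1/3.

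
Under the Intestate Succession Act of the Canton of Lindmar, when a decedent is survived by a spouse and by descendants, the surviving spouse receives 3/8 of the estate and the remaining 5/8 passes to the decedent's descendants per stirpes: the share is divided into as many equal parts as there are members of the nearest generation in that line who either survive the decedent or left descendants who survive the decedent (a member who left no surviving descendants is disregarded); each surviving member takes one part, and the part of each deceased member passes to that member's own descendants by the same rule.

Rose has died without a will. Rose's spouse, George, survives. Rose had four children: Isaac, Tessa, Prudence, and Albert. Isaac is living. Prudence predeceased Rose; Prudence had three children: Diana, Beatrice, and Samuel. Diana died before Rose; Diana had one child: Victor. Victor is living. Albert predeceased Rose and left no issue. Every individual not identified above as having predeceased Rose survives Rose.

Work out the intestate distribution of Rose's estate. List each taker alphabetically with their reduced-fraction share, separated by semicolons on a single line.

Beatrice 5/72; George 3/8; Isaac 5/24; Samuel 5/72; Tessa 5/24; Victor 5/72

George, as surviving spouse, takes 3/8.
The remaining 5/8 passes to Rose's descendants per stirpes.
Albert left no surviving issue, so that branch lapses and is disregarded.
The 5/8 is divided into 3 equal shares of 5/24 among Isaac, Tessa, Prudence.
Isaac is living and takes 5/24.
Tessa is living and takes 5/24.
Prudence predeceased; the 5/24 allotted to Prudence's branch passes to Prudence's issue by representation.
The 5/24 is divided into 3 equal shares of 5/72 among Diana, Beatrice, Samuel.
Diana predeceased; the 5/72 allotted to Diana's branch passes to Diana's issue by representation.
Victor is the sole taker at this level and receives the full 5/72.
Beatrice is living and takes 5/72.
Samuel is living and takes 5/72.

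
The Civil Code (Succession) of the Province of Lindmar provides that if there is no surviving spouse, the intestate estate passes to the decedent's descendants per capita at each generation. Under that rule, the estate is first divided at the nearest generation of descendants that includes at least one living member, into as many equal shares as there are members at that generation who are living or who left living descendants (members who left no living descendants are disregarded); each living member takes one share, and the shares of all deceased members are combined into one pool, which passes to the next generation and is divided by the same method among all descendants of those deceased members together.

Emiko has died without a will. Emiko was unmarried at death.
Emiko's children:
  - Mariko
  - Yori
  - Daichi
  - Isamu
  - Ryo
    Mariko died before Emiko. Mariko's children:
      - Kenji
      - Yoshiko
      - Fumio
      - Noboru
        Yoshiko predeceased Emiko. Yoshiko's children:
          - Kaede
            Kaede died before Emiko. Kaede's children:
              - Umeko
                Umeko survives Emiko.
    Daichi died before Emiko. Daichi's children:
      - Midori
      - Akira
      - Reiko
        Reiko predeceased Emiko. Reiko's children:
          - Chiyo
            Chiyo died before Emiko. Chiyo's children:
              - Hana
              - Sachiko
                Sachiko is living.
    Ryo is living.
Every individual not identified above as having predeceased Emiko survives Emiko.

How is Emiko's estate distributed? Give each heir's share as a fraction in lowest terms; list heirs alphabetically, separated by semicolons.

Akira 2/35; Fumio 2/35; Hana 4/105; Isamu 1/5; Kenji 2/35; Midori 2/35; Noboru 2/35; Ryo 1/5; Sachiko 4/105; Umeko 4/105; Yori 1/5

There is no surviving spouse, so the entire estate passes to Emiko's descendants per capita at each generation.
At generation 1 (Mariko, Yori, Daichi, Isamu, Ryo) there are 5 shares of (1)/5 = 1/5 each.
Living: Yori, Isamu, and Ryo — each takes 1/5.
Deceased: Mariko and Daichi. Their combined 2/5 is pooled and carried to generation 2.
At generation 2 (Kenji, Yoshiko, Fumio, Noboru, Midori, Akira, Reiko) there are 7 shares of (2/5)/7 = 2/35 each.
Living: Kenji, Fumio, Noboru, Midori, and Akira — each takes 2/35.
Deceased: Yoshiko and Reiko. Their combined 4/35 is pooled and carried to generation 3.
At generation 3 (Kaede, Chiyo) there are 2 shares of (4/35)/2 = 2/35 each.
Deceased: Kaede and Chiyo. Their combined 4/35 is pooled and carried to generation 4.
At generation 4 (Umeko, Hana, Sachiko) there are 3 shares of (4/35)/3 = 4/105 each.
Living: Umeko, Hana, and Sachiko — each takes 4/105.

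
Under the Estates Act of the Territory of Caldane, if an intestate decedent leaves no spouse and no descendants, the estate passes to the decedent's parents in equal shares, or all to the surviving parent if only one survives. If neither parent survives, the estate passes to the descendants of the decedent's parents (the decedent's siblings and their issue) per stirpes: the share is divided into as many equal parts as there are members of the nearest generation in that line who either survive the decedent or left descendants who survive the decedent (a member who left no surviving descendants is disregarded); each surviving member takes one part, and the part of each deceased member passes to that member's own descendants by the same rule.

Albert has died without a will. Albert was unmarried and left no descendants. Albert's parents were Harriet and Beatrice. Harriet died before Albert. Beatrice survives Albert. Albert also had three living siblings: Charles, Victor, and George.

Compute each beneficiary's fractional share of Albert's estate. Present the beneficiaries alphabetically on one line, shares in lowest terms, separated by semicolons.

Only one parent, Beatrice, survives, so Beatrice takes the entire estate. The siblings take nothing because a surviving parent has priority.

Beatrice 1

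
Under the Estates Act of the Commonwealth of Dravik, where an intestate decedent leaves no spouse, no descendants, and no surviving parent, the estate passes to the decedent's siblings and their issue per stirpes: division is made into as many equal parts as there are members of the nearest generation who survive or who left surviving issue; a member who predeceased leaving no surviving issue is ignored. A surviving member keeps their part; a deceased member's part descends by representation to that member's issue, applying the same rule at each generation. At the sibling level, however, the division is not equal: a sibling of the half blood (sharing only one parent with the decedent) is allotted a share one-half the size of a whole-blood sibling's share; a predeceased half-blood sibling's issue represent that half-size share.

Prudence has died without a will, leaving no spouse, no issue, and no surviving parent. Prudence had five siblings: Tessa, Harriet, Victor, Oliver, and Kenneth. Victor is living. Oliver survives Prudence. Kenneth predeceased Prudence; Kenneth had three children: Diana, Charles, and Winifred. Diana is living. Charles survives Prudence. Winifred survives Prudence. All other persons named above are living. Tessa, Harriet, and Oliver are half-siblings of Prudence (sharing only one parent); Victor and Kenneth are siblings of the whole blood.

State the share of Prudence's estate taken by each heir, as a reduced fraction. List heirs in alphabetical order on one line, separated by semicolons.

No spouse, descendants, or parent survives, so the estate passes to Prudence's siblings per stirpes.
Half-blood siblings count for one-half the weight of whole-blood siblings at the initial division.
Dividing 1 in proportion to weights (total weight 7/2): Tessa (weight 1/2) → 1/7; Harriet (weight 1/2) → 1/7; Victor (weight 1) → 2/7; Oliver (weight 1/2) → 1/7; Kenneth (weight 1) → 2/7.
Tessa is living and takes 1/7.
Harriet is living and takes 1/7.
Victor is living and takes 2/7.
Oliver is living and takes 1/7.
Kenneth predeceased; the 2/7 allotted to Kenneth's branch passes to Kenneth's issue by representation.
The 2/7 is divided into 3 equal shares of 2/21 among Diana, Charles, Winifred.
Diana is living and takes 2/21.
Charles is living and takes 2/21.
Winifred is living and takes 2/21.

Charles 2/21; Diana 2/21; Harriet 1/7; Oliver 1/7; Tessa 1/7; Victor 2/7; Winifred 2/21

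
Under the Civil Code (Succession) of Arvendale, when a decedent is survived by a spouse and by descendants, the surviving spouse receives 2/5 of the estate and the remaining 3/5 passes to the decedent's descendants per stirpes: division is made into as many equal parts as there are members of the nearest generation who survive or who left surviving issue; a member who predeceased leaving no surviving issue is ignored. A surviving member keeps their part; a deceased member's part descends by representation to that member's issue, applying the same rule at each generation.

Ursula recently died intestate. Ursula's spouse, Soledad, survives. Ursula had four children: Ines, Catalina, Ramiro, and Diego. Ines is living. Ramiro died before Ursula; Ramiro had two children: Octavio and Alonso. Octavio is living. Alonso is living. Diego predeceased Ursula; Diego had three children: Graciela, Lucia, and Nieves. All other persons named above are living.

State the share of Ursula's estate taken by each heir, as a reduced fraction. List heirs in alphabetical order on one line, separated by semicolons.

Alonso 3/40; Catalina 3/20; Graciela 1/20; Ines 3/20; Lucia 1/20; Nieves 1/20; Octavio 3/40; Soledad 2/5

Soledad, as surviving spouse, takes 2/5.
The remaining 3/5 passes to Ursula's descendants per stirpes.
The 3/5 is divided into 4 equal shares of 3/20 among Ines, Catalina, Ramiro, Diego.
Ines is living and takes 3/20.
Catalina is living and takes 3/20.
Ramiro predeceased; the 3/20 allotted to Ramiro's branch passes to Ramiro's issue by representation.
The 3/20 is divided into 2 equal shares of 3/40 among Octavio, Alonso.
Octavio is living and takes 3/40.
Alonso is living and takes 3/40.
Diego predeceased; the 3/20 allotted to Diego's branch passes to Diego's issue by representation.
The 3/20 is divided into 3 equal shares of 1/20 among Graciela, Lucia, Nieves.
Graciela is living and takes 1/20.
Lucia is living and takes 1/20.
Nieves is living and takes 1/20.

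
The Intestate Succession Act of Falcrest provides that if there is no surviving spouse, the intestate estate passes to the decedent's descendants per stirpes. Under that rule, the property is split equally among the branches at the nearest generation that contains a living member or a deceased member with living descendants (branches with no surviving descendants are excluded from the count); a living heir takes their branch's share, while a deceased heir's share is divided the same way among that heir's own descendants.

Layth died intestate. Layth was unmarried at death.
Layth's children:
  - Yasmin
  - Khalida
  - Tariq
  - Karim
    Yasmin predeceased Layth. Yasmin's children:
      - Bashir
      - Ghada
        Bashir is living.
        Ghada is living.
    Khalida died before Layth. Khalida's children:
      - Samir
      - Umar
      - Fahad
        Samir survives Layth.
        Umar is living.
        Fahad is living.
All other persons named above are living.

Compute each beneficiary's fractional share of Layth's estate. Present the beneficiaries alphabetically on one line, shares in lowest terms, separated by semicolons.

There is no surviving spouse, so the entire estate passes to Layth's descendants per stirpes.
The estate is divided into 4 equal shares of 1/4 among Yasmin, Khalida, Tariq, Karim.
Yasmin predeceased; the 1/4 allotted to Yasmin's branch passes to Yasmin's issue by representation.
The 1/4 is divided into 2 equal shares of 1/8 among Bashir, Ghada.
Bashir is living and takes 1/8.
Ghada is living and takes 1/8.
Khalida predeceased; the 1/4 allotted to Khalida's branch passes to Khalida's issue by representation.
The 1/4 is divided into 3 equal shares of 1/12 among Samir, Umar, Fahad.
Samir is living and takes 1/12.
Umar is living and takes 1/12.
Fahad is living and takes 1/12.
Tariq is living and takes 1/4.
Karim is living and takes 1/4.

Bashir 1/8; Fahad 1/12; Ghada 1/8; Karim 1/4; Samir 1/12; Tariq 1/4; Umar 1/12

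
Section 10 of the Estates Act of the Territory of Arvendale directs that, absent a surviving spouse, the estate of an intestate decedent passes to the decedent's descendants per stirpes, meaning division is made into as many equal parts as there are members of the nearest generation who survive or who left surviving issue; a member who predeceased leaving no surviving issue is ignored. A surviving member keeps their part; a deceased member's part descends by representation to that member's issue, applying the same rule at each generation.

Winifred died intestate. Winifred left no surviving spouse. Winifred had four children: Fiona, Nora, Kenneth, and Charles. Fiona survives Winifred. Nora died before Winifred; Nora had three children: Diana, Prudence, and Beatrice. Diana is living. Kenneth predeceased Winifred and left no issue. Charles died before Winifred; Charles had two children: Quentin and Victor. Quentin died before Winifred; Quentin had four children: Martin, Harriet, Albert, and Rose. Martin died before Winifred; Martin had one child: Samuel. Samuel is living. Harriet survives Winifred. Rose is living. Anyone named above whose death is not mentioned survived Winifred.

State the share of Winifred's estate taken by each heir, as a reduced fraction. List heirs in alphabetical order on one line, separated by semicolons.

Albert 1/24; Beatrice 1/9; Diana 1/9; Fiona 1/3; Harriet 1/24; Prudence 1/9; Rose 1/24; Samuel 1/24; Victor 1/6

There is no surviving spouse, so the entire estate passes to Winifred's descendants per stirpes.
Kenneth left no surviving issue, so that branch lapses and is disregarded.
The estate is divided into 3 equal shares of 1/3 among Fiona, Nora, Charles.
Fiona is living and takes 1/3.
Nora predeceased; the 1/3 allotted to Nora's branch passes to Nora's issue by representation.
The 1/3 is divided into 3 equal shares of 1/9 among Diana, Prudence, Beatrice.
Diana is living and takes 1/9.
Prudence is living and takes 1/9.
Beatrice is living and takes 1/9.
Charles predeceased; the 1/3 allotted to Charles's branch passes to Charles's issue by representation.
The 1/3 is divided into 2 equal shares of 1/6 among Quentin, Victor.
Quentin predeceased; the 1/6 allotted to Quentin's branch passes to Quentin's issue by representation.
The 1/6 is divided into 4 equal shares of 1/24 among Martin, Harriet, Albert, Rose.
Martin predeceased; the 1/24 allotted to Martin's branch passes to Martin's issue by representation.
Samuel is the sole taker at this level and receives the full 1/24.
Harriet is living and takes 1/24.
Albert is living and takes 1/24.
Rose is living and takes 1/24.
Victor is living and takes 1/6.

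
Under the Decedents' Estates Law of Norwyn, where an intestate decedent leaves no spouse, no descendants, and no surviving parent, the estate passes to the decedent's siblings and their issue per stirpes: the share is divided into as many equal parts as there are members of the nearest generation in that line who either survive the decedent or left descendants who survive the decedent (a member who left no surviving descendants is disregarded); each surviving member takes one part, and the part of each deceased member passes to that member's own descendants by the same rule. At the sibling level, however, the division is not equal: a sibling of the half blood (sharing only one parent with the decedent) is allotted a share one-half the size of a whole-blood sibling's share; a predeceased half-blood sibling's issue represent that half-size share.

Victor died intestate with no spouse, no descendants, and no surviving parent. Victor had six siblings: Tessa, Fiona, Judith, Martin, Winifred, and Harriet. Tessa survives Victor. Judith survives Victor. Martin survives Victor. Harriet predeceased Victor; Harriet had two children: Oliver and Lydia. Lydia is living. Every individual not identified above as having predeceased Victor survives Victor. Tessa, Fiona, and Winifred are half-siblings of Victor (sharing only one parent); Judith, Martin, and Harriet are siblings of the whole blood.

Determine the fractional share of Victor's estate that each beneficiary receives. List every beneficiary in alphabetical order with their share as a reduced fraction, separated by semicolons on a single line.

No spouse, descendants, or parent survives, so the estate passes to Victor's siblings per stirpes.
Half-blood siblings count for one-half the weight of whole-blood siblings at the initial division.
Dividing 1 in proportion to weights (total weight 9/2): Tessa (weight 1/2) → 1/9; Fiona (weight 1/2) → 1/9; Judith (weight 1) → 2/9; Martin (weight 1) → 2/9; Winifred (weight 1/2) → 1/9; Harriet (weight 1) → 2/9.
Tessa is living and takes 1/9.
Fiona is living and takes 1/9.
Judith is living and takes 2/9.
Martin is living and takes 2/9.
Winifred is living and takes 1/9.
Harriet predeceased; the 2/9 allotted to Harriet's branch passes to Harriet's issue by representation.
The 2/9 is divided into 2 equal shares of 1/9 among Oliver, Lydia.
Oliver is living and takes 1/9.
Lydia is living and takes 1/9.

Fiona 1/9; Judith 2/9; Lydia 1/9; Martin 2/9; Oliver 1/9; Tessa 1/9; Winifred 1/9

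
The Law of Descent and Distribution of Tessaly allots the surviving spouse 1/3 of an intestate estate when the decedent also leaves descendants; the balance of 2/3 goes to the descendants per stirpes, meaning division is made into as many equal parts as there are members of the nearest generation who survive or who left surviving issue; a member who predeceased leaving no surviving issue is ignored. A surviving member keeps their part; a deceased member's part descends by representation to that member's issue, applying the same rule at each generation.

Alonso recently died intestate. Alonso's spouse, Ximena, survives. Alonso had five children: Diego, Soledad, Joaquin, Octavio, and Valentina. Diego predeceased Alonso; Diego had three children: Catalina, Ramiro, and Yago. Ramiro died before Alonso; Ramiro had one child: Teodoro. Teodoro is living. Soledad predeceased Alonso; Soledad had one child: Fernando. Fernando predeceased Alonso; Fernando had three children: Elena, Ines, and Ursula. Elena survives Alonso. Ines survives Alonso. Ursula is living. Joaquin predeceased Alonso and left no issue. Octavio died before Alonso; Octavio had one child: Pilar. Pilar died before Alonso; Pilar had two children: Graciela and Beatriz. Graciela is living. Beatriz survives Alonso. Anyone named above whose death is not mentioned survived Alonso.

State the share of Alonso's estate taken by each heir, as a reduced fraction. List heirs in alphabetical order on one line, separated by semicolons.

Ximena, as surviving spouse, takes 1/3.
The remaining 2/3 passes to Alonso's descendants per stirpes.
Joaquin left no surviving issue, so that branch lapses and is disregarded.
The 2/3 is divided into 4 equal shares of 1/6 among Diego, Soledad, Octavio, Valentina.
Diego predeceased; the 1/6 allotted to Diego's branch passes to Diego's issue by representation.
The 1/6 is divided into 3 equal shares of 1/18 among Catalina, Ramiro, Yago.
Catalina is living and takes 1/18.
Ramiro predeceased; the 1/18 allotted to Ramiro's branch passes to Ramiro's issue by representation.
Teodoro is the sole taker at this level and receives the full 1/18.
Yago is living and takes 1/18.
Soledad predeceased; the 1/6 allotted to Soledad's branch passes to Soledad's issue by representation.
Fernando's line is the sole branch at this level, so the full 1/6 passes to Fernando's issue by representation.
The 1/6 is divided into 3 equal shares of 1/18 among Elena, Ines, Ursula.
Elena is living and takes 1/18.
Ines is living and takes 1/18.
Ursula is living and takes 1/18.
Octavio predeceased; the 1/6 allotted to Octavio's branch passes to Octavio's issue by representation.
Pilar's line is the sole branch at this level, so the full 1/6 passes to Pilar's issue by representation.
The 1/6 is divided into 2 equal shares of 1/12 among Graciela, Beatriz.
Graciela is living and takes 1/12.
Beatriz is living and takes 1/12.
Valentina is living and takes 1/6.

Beatriz 1/12; Catalina 1/18; Elena 1/18; Graciela 1/12; Ines 1/18; Teodoro 1/18; Ursula 1/18; Valentina 1/6; Ximena 1/3; Yago 1/18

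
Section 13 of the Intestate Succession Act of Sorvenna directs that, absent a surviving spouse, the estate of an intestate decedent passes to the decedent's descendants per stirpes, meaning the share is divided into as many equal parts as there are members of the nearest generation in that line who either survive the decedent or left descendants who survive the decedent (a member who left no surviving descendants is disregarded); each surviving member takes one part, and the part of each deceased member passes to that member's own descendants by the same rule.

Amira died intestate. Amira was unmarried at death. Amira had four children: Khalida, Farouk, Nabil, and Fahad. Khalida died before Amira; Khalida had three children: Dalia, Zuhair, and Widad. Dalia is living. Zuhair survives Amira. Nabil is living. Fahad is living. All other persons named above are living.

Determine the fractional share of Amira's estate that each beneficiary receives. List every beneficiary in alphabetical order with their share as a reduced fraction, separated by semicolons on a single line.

There is no surviving spouse, so the entire estate passes to Amira's descendants per stirpes.
The estate is divided into 4 equal shares of 1/4 among Khalida, Farouk, Nabil, Fahad.
Khalida predeceased; the 1/4 allotted to Khalida's branch passes to Khalida's issue by representation.
The 1/4 is divided into 3 equal shares of 1/12 among Dalia, Zuhair, Widad.
Dalia is living and takes 1/12.
Zuhair is living and takes 1/12.
Widad is living and takes 1/12.
Farouk is living and takes 1/4.
Nabil is living and takes 1/4.
Fahad is living and takes 1/4.

Dalia 1/12; Fahad 1/4; Farouk 1/4; Nabil 1/4; Widad 1/12; Zuhair 1/12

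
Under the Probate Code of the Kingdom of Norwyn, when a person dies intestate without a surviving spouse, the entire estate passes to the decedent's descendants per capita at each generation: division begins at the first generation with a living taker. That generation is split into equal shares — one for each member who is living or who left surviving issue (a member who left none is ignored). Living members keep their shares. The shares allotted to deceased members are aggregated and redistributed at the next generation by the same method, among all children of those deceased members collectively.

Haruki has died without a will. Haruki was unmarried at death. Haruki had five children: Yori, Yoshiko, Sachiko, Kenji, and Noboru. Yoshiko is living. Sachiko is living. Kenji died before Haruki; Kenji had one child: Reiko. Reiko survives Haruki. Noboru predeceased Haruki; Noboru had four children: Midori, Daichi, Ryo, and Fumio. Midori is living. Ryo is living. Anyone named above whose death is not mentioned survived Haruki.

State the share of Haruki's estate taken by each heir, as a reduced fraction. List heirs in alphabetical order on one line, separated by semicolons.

There is no surviving spouse, so the entire estate passes to Haruki's descendants per capita at each generation.
At generation 1 (Yori, Yoshiko, Sachiko, Kenji, Noboru) there are 5 shares of (1)/5 = 1/5 each.
Living: Yori, Yoshiko, and Sachiko — each takes 1/5.
Deceased: Kenji and Noboru. Their combined 2/5 is pooled and carried to generation 2.
At generation 2 (Reiko, Midori, Daichi, Ryo, Fumio) there are 5 shares of (2/5)/5 = 2/25 each.
Living: Reiko, Midori, Daichi, Ryo, and Fumio — each takes 2/25.

Daichi 2/25; Fumio 2/25; Midori 2/25; Reiko 2/25; Ryo 2/25; Sachiko 1/5; Yori 1/5; Yoshiko 1/5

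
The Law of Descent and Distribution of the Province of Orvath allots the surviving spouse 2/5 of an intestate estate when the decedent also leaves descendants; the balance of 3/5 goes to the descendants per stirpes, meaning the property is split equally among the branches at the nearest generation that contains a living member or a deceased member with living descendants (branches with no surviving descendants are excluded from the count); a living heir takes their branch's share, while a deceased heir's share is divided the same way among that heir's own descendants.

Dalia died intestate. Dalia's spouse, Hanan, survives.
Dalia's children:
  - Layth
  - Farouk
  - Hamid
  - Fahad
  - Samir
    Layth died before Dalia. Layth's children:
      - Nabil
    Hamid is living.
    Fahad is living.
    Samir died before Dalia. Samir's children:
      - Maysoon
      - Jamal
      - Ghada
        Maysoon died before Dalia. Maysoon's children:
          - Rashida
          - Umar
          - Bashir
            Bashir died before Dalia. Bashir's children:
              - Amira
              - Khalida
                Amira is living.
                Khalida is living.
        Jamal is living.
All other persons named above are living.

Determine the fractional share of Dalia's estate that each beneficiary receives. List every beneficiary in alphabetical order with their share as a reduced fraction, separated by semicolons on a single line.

Amira 1/150; Fahad 3/25; Farouk 3/25; Ghada 1/25; Hamid 3/25; Hanan 2/5; Jamal 1/25; Khalida 1/150; Nabil 3/25; Rashida 1/75; Umar 1/75

Hanan, as surviving spouse, takes 2/5.
The remaining 3/5 passes to Dalia's descendants per stirpes.
The 3/5 is divided into 5 equal shares of 3/25 among Layth, Farouk, Hamid, Fahad, Samir.
Layth predeceased; the 3/25 allotted to Layth's branch passes to Layth's issue by representation.
Nabil is the sole taker at this level and receives the full 3/25.
Farouk is living and takes 3/25.
Hamid is living and takes 3/25.
Fahad is living and takes 3/25.
Samir predeceased; the 3/25 allotted to Samir's branch passes to Samir's issue by representation.
The 3/25 is divided into 3 equal shares of 1/25 among Maysoon, Jamal, Ghada.
Maysoon predeceased; the 1/25 allotted to Maysoon's branch passes to Maysoon's issue by representation.
The 1/25 is divided into 3 equal shares of 1/75 among Rashida, Umar, Bashir.
Rashida is living and takes 1/75.
Umar is living and takes 1/75.
Bashir predeceased; the 1/75 allotted to Bashir's branch passes to Bashir's issue by representation.
The 1/75 is divided into 2 equal shares of 1/150 among Amira, Khalida.
Amira is living and takes 1/150.
Khalida is living and takes 1/150.
Jamal is living and takes 1/25.
Ghada is living and takes 1/25.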